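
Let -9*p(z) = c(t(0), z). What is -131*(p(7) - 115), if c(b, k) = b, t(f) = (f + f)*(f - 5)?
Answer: 15065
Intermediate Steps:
t(f) = 2*f*(-5 + f) (t(f) = (2*f)*(-5 + f) = 2*f*(-5 + f))
p(z) = 0 (p(z) = -2*0*(-5 + 0)/9 = -2*0*(-5)/9 = -1/9*0 = 0)
-131*(p(7) - 115) = -131*(0 - 115) = -131*(-115) = 15065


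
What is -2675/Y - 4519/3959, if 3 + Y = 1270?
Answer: -16315898/5016053 ≈ -3.2527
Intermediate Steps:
Y = 1267 (Y = -3 + 1270 = 1267)
-2675/Y - 4519/3959 = -2675/1267 - 4519/3959 = -16315898/5016053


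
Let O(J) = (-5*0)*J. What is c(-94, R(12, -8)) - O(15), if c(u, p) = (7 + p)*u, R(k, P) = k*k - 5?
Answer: -13724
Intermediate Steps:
R(k, P) = -5 + k² (R(k, P) = k² - 5 = -5 + k²)
c(u, p) = u*(7 + p)
O(J) = 0 (O(J) = 0*J = 0)
c(-94, R(12, -8)) - O(15) = -94*(7 + (-5 + 12²)) - 1*0 = -94*(7 + (-5 + 144)) + 0 = -94*(7 + 139) + 0 = -94*146 + 0 = -13724 + 0 = -13724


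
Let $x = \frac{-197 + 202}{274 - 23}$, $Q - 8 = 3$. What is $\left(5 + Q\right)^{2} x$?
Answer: $\frac{1280}{251} \approx 5.0996$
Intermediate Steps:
$Q = 11$ ($Q = 8 + 3 = 11$)
$x = \frac{5}{251} \approx 0.01992$
$\left(5 + Q\right)^{2} x = \left(5 + 11\right)^{2} \cdot \frac{5}{251} = 16^{2} \cdot \frac{5}{251} = 256 \cdot \frac{5}{251} = \frac{1280}{251}$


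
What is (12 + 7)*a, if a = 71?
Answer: 1349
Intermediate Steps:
(12 + 7)*a = (12 + 7)*71 = 19*71 = 1349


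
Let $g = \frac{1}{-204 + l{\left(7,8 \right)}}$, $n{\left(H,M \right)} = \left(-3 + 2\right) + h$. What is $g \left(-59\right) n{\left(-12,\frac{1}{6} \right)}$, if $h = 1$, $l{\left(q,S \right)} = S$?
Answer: $0$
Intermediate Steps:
$n{\left(H,M \right)} = 0$ ($n{\left(H,M \right)} = \left(-3 + 2\right) + 1 = -1 + 1 = 0$)
$g = - \frac{1}{196}$ ($g = \frac{1}{-204 + 8} = \frac{1}{-196} = - \frac{1}{196} \approx -0.005102$)
$g \left(-59\right) n{\left(-12,\frac{1}{6} \right)} = \left(- \frac{1}{196}\right) \left(-59\right) 0 = \frac{59}{196} \cdot 0 = 0$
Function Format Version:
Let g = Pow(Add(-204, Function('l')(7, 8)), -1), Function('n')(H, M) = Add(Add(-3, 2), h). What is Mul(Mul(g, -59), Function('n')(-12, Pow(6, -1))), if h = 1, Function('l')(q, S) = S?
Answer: 0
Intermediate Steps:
Function('n')(H, M) = 0 (Function('n')(H, M) = Add(Add(-3, 2), 1) = Add(-1, 1) = 0)
g = Rational(-1, 196) (g = Pow(Add(-204, 8), -1) = Pow(-196, -1) = Rational(-1, 196) ≈ -0.0051020)
Mul(Mul(g, -59), Function('n')(-12, Pow(6, -1))) = Mul(Mul(Rational(-1, 196), -59), 0) = Mul(Rational(59, 196), 0) = 0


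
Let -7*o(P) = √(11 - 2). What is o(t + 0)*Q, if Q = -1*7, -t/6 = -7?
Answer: 3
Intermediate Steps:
t = 42 (t = -6*(-7) = 42)
Q = -7
o(P) = -3/7 (o(P) = -√(11 - 2)/7 = -√9/7 = -⅐*3 = -3/7)
o(t + 0)*Q = -3/7*(-7) = 3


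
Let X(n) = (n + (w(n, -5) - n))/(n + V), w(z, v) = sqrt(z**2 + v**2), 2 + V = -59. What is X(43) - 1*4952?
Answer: -4952 - sqrt(1874)/18 ≈ -4954.4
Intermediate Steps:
V = -61 (V = -2 - 59 = -61)
w(z, v) = sqrt(v**2 + z**2)
X(n) = sqrt(25 + n**2)/(-61 + n) (X(n) = (n + (sqrt((-5)**2 + n**2) - n))/(n - 61) = (n + (sqrt(25 + n**2) - n))/(-61 + n) = sqrt(25 + n**2)/(-61 + n))
X(43) - 1*4952 = sqrt(25 + 43**2)/(-61 + 43) - 1*4952 = sqrt(25 + 1849)/(-18) - 4952 = -sqrt(1874)/18 - 4952 = -4952 - sqrt(1874)/18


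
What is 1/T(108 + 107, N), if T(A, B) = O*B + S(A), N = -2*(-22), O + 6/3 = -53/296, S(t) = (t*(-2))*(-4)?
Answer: 74/120185 ≈ 0.00061572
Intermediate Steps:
S(t) = 8*t (S(t) = -2*t*(-4) = 8*t)
O = -645/296 (O = -2 - 53/296 = -645/296 ≈ -2.1791)
N = 44
T(A, B) = 8*A - 645*B/296 (T(A, B) = -645*B/296 + 8*A = 8*A - 645*B/296)
1/T(108 + 107, N) = 1/(8*(108 + 107) - 645/296*44) = 1/(8*215 - 7095/74) = 1/(1720 - 7095/74) = 1/(120185/74) = 74/120185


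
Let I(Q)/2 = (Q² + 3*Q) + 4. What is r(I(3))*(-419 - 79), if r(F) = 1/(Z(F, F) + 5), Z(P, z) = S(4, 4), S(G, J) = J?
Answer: -166/3 ≈ -55.333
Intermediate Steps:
Z(P, z) = 4
I(Q) = 8 + 2*Q² + 6*Q (I(Q) = 2*((Q² + 3*Q) + 4) = 2*(4 + Q² + 3*Q) = 8 + 2*Q² + 6*Q)
r(F) = ⅑ (r(F) = 1/(4 + 5) = 1/9 = ⅑)
r(I(3))*(-419 - 79) = (-419 - 79)/9 = (⅑)*(-498) = -166/3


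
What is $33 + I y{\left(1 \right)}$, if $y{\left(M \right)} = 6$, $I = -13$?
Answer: $-45$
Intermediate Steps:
$33 + I y{\left(1 \right)} = 33 - 78 = -45$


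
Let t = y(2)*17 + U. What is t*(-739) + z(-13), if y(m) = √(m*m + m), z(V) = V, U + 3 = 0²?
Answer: 2204 - 12563*√6 ≈ -28569.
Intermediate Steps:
U = -3 (U = -3 + 0² = -3 + 0 = -3)
y(m) = √(m + m²) (y(m) = √(m² + m) = √(m + m²))
t = -3 + 17*√6 (t = √(2*(1 + 2))*17 - 3 = √(2*3)*17 - 3 = √6*17 - 3 = 17*√6 - 3 = -3 + 17*√6 ≈ 38.641)
t*(-739) + z(-13) = (-3 + 17*√6)*(-739) - 13 = (2217 - 12563*√6) - 13 = 2204 - 12563*√6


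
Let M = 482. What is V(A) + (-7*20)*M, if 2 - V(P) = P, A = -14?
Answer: -67464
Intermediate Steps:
V(P) = 2 - P
V(A) + (-7*20)*M = (2 - 1*(-14)) - 7*20*482 = (2 + 14) - 140*482 = 16 - 67480 = -67464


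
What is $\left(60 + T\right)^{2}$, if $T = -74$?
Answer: $196$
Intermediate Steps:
$\left(60 + T\right)^{2} = \left(60 - 74\right)^{2} = \left(-14\right)^{2} = 196$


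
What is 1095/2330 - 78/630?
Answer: 16937/48930 ≈ 0.34615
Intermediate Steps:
1095/2330 - 78/630 = 1095*(1/2330) - 78*1/630 = 219/466 - 13/105 = 16937/48930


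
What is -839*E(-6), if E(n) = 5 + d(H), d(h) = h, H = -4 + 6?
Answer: -5873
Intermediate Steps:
H = 2
E(n) = 7 (E(n) = 5 + 2 = 7)
-839*E(-6) = -839*7 = -5873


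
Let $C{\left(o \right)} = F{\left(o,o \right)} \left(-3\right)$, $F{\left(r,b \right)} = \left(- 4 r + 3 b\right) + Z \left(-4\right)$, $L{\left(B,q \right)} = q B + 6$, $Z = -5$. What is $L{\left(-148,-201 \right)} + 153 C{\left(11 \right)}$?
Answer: $25623$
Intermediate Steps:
$L{\left(B,q \right)} = 6 + B q$ ($L{\left(B,q \right)} = B q + 6 = 6 + B q$)
$F{\left(r,b \right)} = 20 - 4 r + 3 b$ ($F{\left(r,b \right)} = \left(- 4 r + 3 b\right) - -20 = \left(- 4 r + 3 b\right) + 20 = 20 - 4 r + 3 b$)
$C{\left(o \right)} = -60 + 3 o$ ($C{\left(o \right)} = \left(20 - 4 o + 3 o\right) \left(-3\right) = \left(20 - o\right) \left(-3\right) = -60 + 3 o$)
$L{\left(-148,-201 \right)} + 153 C{\left(11 \right)} = \left(6 - -29748\right) + 153 \left(-60 + 3 \cdot 11\right) = \left(6 + 29748\right) + 153 \left(-60 + 33\right) = 29754 + 153 \left(-27\right) = 29754 - 4131 = 25623$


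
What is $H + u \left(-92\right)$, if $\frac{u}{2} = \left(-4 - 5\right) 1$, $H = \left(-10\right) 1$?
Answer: $1646$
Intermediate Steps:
$H = -10$
$u = -18$ ($u = 2 \left(-4 - 5\right) 1 = 2 \left(\left(-9\right) 1\right) = 2 \left(-9\right) = -18$)
$H + u \left(-92\right) = -10 - -1656 = -10 + 1656 = 1646$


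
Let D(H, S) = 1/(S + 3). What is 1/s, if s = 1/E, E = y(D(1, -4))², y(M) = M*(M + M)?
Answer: 4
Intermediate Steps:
D(H, S) = 1/(3 + S)
y(M) = 2*M² (y(M) = M*(2*M) = 2*M²)
E = 4 (E = (2*(1/(3 - 4))²)² = (2*(1/(-1))²)² = (2*(-1)²)² = (2*1)² = 2² = 4)
s = ¼ (s = 1/4 = ¼ ≈ 0.25000)
1/s = 1/(¼) = 4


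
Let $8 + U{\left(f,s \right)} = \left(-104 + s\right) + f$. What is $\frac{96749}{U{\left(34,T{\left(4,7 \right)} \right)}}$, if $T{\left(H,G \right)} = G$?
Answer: $- \frac{96749}{71} \approx -1362.7$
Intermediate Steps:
$U{\left(f,s \right)} = -112 + f + s$ ($U{\left(f,s \right)} = -8 + \left(\left(-104 + s\right) + f\right) = -8 + \left(-104 + f + s\right) = -112 + f + s$)
$\frac{96749}{U{\left(34,T{\left(4,7 \right)} \right)}} = \frac{96749}{-112 + 34 + 7} = \frac{96749}{-71} = 96749 \left(- \frac{1}{71}\right) = - \frac{96749}{71}$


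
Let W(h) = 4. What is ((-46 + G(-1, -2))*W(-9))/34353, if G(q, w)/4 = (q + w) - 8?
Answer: -40/3817 ≈ -0.010479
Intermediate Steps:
G(q, w) = -32 + 4*q + 4*w (G(q, w) = 4*((q + w) - 8) = 4*(-8 + q + w) = -32 + 4*q + 4*w)
((-46 + G(-1, -2))*W(-9))/34353 = ((-46 + (-32 + 4*(-1) + 4*(-2)))*4)/34353 = ((-46 + (-32 - 4 - 8))*4)*(1/34353) = ((-46 - 44)*4)*(1/34353) = -90*4*(1/34353) = -360*1/34353 = -40/3817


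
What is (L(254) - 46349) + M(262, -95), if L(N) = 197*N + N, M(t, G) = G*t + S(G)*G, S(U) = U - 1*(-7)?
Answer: -12587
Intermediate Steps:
S(U) = 7 + U (S(U) = U + 7 = 7 + U)
M(t, G) = G*t + G*(7 + G) (M(t, G) = G*t + (7 + G)*G = G*t + G*(7 + G))
L(N) = 198*N
(L(254) - 46349) + M(262, -95) = (198*254 - 46349) - 95*(7 - 95 + 262) = (50292 - 46349) - 95*174 = 3943 - 16530 = -12587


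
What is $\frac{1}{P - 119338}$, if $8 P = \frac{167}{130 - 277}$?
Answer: $- \frac{1176}{140341655} \approx -8.3795 \cdot 10^{-6}$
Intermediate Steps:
$P = - \frac{167}{1176}$ ($P = \frac{167 \frac{1}{130 - 277}}{8} = \frac{167 \frac{1}{-147}}{8} = \frac{167 \left(- \frac{1}{147}\right)}{8} = \frac{1}{8} \left(- \frac{167}{147}\right) = - \frac{167}{1176} \approx -0.14201$)
$\frac{1}{P - 119338} = \frac{1}{- \frac{167}{1176} - 119338} = \frac{1}{- \frac{140341655}{1176}} = - \frac{1176}{140341655}$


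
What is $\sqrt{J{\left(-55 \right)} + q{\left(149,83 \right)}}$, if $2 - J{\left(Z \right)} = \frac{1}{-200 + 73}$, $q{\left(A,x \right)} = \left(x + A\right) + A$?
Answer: $\frac{11 \sqrt{51054}}{127} \approx 19.571$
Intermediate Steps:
$q{\left(A,x \right)} = x + 2 A$ ($q{\left(A,x \right)} = \left(A + x\right) + A = x + 2 A$)
$J{\left(Z \right)} = \frac{255}{127}$ ($J{\left(Z \right)} = 2 - \frac{1}{-200 + 73} = 2 - \frac{1}{-127} = 2 - - \frac{1}{127} = 2 + \frac{1}{127} = \frac{255}{127}$)
$\sqrt{J{\left(-55 \right)} + q{\left(149,83 \right)}} = \sqrt{\frac{255}{127} + \left(83 + 2 \cdot 149\right)} = \sqrt{\frac{255}{127} + \left(83 + 298\right)} = \sqrt{\frac{255}{127} + 381} = \sqrt{\frac{48642}{127}} = \frac{11 \sqrt{51054}}{127}$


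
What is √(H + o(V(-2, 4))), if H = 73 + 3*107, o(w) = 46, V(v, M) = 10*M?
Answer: 2*√110 ≈ 20.976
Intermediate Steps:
H = 394 (H = 73 + 321 = 394)
√(H + o(V(-2, 4))) = √(394 + 46) = √440 = 2*√110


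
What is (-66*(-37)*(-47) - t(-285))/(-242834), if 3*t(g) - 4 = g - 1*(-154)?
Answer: 14965/31674 ≈ 0.47247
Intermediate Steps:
t(g) = 158/3 + g/3 (t(g) = 4/3 + (g - 1*(-154))/3 = 4/3 + (g + 154)/3 = 4/3 + (154 + g)/3 = 4/3 + (154/3 + g/3) = 158/3 + g/3)
(-66*(-37)*(-47) - t(-285))/(-242834) = (-66*(-37)*(-47) - (158/3 + (⅓)*(-285)))/(-242834) = (2442*(-47) - (158/3 - 95))*(-1/242834) = (-114774 - 1*(-127/3))*(-1/242834) = (-114774 + 127/3)*(-1/242834) = -344195/3*(-1/242834) = 14965/31674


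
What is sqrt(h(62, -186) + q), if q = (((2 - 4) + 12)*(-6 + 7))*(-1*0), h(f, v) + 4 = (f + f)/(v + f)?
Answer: I*sqrt(5) ≈ 2.2361*I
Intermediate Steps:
h(f, v) = -4 + 2*f/(f + v) (h(f, v) = -4 + (f + f)/(v + f) = -4 + (2*f)/(f + v) = -4 + 2*f/(f + v))
q = 0 (q = ((-2 + 12)*1)*0 = (10*1)*0 = 10*0 = 0)
sqrt(h(62, -186) + q) = sqrt(2*(-1*62 - 2*(-186))/(62 - 186) + 0) = sqrt(2*(-62 + 372)/(-124) + 0) = sqrt(2*(-1/124)*310 + 0) = sqrt(-5 + 0) = sqrt(-5) = I*sqrt(5)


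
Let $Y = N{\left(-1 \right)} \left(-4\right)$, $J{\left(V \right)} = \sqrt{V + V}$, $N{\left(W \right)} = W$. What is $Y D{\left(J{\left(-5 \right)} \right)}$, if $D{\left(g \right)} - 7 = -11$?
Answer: $-16$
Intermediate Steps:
$J{\left(V \right)} = \sqrt{2} \sqrt{V}$ ($J{\left(V \right)} = \sqrt{2 V} = \sqrt{2} \sqrt{V}$)
$D{\left(g \right)} = -4$ ($D{\left(g \right)} = 7 - 11 = -4$)
$Y = 4$ ($Y = \left(-1\right) \left(-4\right) = 4$)
$Y D{\left(J{\left(-5 \right)} \right)} = 4 \left(-4\right) = -16$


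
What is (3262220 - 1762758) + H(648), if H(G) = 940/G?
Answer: 242913079/162 ≈ 1.4995e+6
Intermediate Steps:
(3262220 - 1762758) + H(648) = (3262220 - 1762758) + 940/648 = 1499462 + 940*(1/648) = 1499462 + 235/162 = 242913079/162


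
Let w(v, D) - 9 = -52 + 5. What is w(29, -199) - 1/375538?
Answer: -14270445/375538 ≈ -38.000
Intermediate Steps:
w(v, D) = -38 (w(v, D) = 9 + (-52 + 5) = 9 - 47 = -38)
w(29, -199) - 1/375538 = -38 - 1/375538 = -14270445/375538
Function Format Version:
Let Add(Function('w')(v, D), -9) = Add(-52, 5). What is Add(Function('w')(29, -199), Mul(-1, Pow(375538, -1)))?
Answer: Rational(-14270445, 375538) ≈ -38.000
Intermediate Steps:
Function('w')(v, D) = -38 (Function('w')(v, D) = Add(9, Add(-52, 5)) = Add(9, -47) = -38)
Add(Function('w')(29, -199), Mul(-1, Pow(375538, -1))) = Add(-38, Mul(-1, Pow(375538, -1))) = Add(-38, Mul(-1, Rational(1, 375538))) = Add(-38, Rational(-1, 375538)) = Rational(-14270445, 375538)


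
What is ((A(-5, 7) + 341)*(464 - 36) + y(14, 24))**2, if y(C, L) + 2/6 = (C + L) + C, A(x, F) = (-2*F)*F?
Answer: 97448235889/9 ≈ 1.0828e+10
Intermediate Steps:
A(x, F) = -2*F**2
y(C, L) = -1/3 + L + 2*C (y(C, L) = -1/3 + ((C + L) + C) = -1/3 + (L + 2*C) = -1/3 + L + 2*C)
((A(-5, 7) + 341)*(464 - 36) + y(14, 24))**2 = ((-2*7**2 + 341)*(464 - 36) + (-1/3 + 24 + 2*14))**2 = ((-2*49 + 341)*428 + (-1/3 + 24 + 28))**2 = ((-98 + 341)*428 + 155/3)**2 = (243*428 + 155/3)**2 = (104004 + 155/3)**2 = (312167/3)**2 = 97448235889/9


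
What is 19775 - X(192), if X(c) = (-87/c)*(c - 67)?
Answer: 1269225/64 ≈ 19832.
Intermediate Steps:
X(c) = -87*(-67 + c)/c (X(c) = (-87/c)*(-67 + c) = -87*(-67 + c)/c)
19775 - X(192) = 19775 - (-87 + 5829/192) = 19775 - (-87 + 5829*(1/192)) = 19775 - (-87 + 1943/64) = 19775 - 1*(-3625/64) = 19775 + 3625/64 = 1269225/64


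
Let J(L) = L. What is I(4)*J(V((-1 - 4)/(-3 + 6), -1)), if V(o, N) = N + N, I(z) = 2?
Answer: -4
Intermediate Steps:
V(o, N) = 2*N
I(4)*J(V((-1 - 4)/(-3 + 6), -1)) = 2*(2*(-1)) = 2*(-2) = -4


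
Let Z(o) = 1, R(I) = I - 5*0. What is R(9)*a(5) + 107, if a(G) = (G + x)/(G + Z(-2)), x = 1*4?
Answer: 241/2 ≈ 120.50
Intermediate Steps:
x = 4
R(I) = I (R(I) = I + 0 = I)
a(G) = (4 + G)/(1 + G) (a(G) = (G + 4)/(G + 1) = (4 + G)/(1 + G))
R(9)*a(5) + 107 = 9*((4 + 5)/(1 + 5)) + 107 = 9*(9/6) + 107 = 9*((⅙)*9) + 107 = 9*(3/2) + 107 = 27/2 + 107 = 241/2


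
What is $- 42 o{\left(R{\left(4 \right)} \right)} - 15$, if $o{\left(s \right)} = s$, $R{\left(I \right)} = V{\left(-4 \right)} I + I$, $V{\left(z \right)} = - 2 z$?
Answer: $-1527$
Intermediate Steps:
$R{\left(I \right)} = 9 I$ ($R{\left(I \right)} = \left(-2\right) \left(-4\right) I + I = 8 I + I = 9 I$)
$- 42 o{\left(R{\left(4 \right)} \right)} - 15 = - 42 \cdot 9 \cdot 4 - 15 = \left(-42\right) 36 - 15 = -1512 - 15 = -1527$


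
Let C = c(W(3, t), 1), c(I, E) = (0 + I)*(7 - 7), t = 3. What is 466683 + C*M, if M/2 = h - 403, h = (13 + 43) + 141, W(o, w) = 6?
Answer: 466683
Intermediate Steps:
h = 197 (h = 56 + 141 = 197)
c(I, E) = 0 (c(I, E) = I*0 = 0)
C = 0
M = -412 (M = 2*(197 - 403) = 2*(-206) = -412)
466683 + C*M = 466683 + 0*(-412) = 466683 + 0 = 466683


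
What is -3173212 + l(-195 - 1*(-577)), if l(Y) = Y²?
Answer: -3027288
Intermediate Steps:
-3173212 + l(-195 - 1*(-577)) = -3173212 + (-195 - 1*(-577))² = -3173212 + (-195 + 577)² = -3173212 + 382² = -3173212 + 145924 = -3027288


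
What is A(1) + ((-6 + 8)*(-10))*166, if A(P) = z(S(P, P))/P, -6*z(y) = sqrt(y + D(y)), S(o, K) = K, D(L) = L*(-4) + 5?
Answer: -3320 - sqrt(2)/6 ≈ -3320.2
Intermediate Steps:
D(L) = 5 - 4*L (D(L) = -4*L + 5 = 5 - 4*L)
z(y) = -sqrt(5 - 3*y)/6 (z(y) = -sqrt(y + (5 - 4*y))/6 = -sqrt(5 - 3*y)/6)
A(P) = -sqrt(5 - 3*P)/(6*P) (A(P) = (-sqrt(5 - 3*P)/6)/P = -sqrt(5 - 3*P)/(6*P))
A(1) + ((-6 + 8)*(-10))*166 = -1/6*sqrt(5 - 3*1)/1 + ((-6 + 8)*(-10))*166 = -1/6*1*sqrt(5 - 3) + (2*(-10))*166 = -1/6*1*sqrt(2) - 20*166 = -sqrt(2)/6 - 3320 = -3320 - sqrt(2)/6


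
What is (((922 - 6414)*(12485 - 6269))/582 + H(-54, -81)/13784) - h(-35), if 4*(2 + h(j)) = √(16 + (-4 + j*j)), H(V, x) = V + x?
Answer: -78424329207/1337048 - √1237/4 ≈ -58664.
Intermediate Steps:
h(j) = -2 + √(12 + j²)/4 (h(j) = -2 + √(16 + (-4 + j*j))/4 = -2 + √(16 + (-4 + j²))/4 = -2 + √(12 + j²)/4)
(((922 - 6414)*(12485 - 6269))/582 + H(-54, -81)/13784) - h(-35) = (((922 - 6414)*(12485 - 6269))/582 + (-54 - 81)/13784) - (-2 + √(12 + (-35)²)/4) = (-5492*6216*(1/582) - 135*1/13784) - (-2 + √(12 + 1225)/4) = (-34138272*1/582 - 135/13784) - (-2 + √1237/4) = (-5689712/97 - 135/13784) + (2 - √1237/4) = -78427003303/1337048 + (2 - √1237/4) = -78424329207/1337048 - √1237/4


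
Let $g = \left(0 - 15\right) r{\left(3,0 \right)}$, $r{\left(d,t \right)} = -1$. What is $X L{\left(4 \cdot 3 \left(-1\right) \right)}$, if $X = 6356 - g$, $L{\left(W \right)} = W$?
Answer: $-76092$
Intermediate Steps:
$g = 15$ ($g = \left(0 - 15\right) \left(-1\right) = \left(-15\right) \left(-1\right) = 15$)
$X = 6341$ ($X = 6356 - 15 = 6341$)
$X L{\left(4 \cdot 3 \left(-1\right) \right)} = 6341 \cdot 4 \cdot 3 \left(-1\right) = 6341 \cdot 12 \left(-1\right) = 6341 \left(-12\right) = -76092$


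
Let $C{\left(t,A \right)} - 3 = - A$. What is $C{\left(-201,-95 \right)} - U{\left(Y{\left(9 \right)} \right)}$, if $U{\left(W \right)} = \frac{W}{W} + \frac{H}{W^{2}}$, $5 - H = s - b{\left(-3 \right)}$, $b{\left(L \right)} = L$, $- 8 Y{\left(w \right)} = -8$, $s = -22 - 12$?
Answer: $61$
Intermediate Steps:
$s = -34$ ($s = -22 - 12 = -34$)
$Y{\left(w \right)} = 1$ ($Y{\left(w \right)} = \left(- \frac{1}{8}\right) \left(-8\right) = 1$)
$C{\left(t,A \right)} = 3 - A$
$H = 36$ ($H = 5 - \left(-34 - -3\right) = 5 - \left(-34 + 3\right) = 5 - -31 = 5 + 31 = 36$)
$U{\left(W \right)} = 1 + \frac{36}{W^{2}}$ ($U{\left(W \right)} = \frac{W}{W} + \frac{36}{W^{2}} = 1 + \frac{36}{W^{2}}$)
$C{\left(-201,-95 \right)} - U{\left(Y{\left(9 \right)} \right)} = \left(3 - -95\right) - \left(1 + 36 \cdot 1^{-2}\right) = \left(3 + 95\right) - \left(1 + 36 \cdot 1\right) = 98 - \left(1 + 36\right) = 98 - 37 = 61$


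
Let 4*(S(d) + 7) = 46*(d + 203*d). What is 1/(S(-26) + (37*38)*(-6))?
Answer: -1/69439 ≈ -1.4401e-5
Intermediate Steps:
S(d) = -7 + 2346*d (S(d) = -7 + (46*(d + 203*d))/4 = -7 + (46*(204*d))/4 = -7 + (9384*d)/4 = -7 + 2346*d)
1/(S(-26) + (37*38)*(-6)) = 1/((-7 + 2346*(-26)) + (37*38)*(-6)) = 1/((-7 - 60996) + 1406*(-6)) = 1/(-61003 - 8436) = 1/(-69439) = -1/69439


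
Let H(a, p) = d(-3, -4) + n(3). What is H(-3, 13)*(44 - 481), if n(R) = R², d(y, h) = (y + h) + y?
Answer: 437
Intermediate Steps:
d(y, h) = h + 2*y (d(y, h) = (h + y) + y = h + 2*y)
H(a, p) = -1 (H(a, p) = (-4 + 2*(-3)) + 3² = (-4 - 6) + 9 = -10 + 9 = -1)
H(-3, 13)*(44 - 481) = -(44 - 481) = -1*(-437) = 437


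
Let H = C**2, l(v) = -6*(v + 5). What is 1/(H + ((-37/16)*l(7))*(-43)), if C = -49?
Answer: -2/9517 ≈ -0.00021015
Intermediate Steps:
l(v) = -30 - 6*v (l(v) = -6*(5 + v) = -30 - 6*v)
H = 2401 (H = (-49)**2 = 2401)
1/(H + ((-37/16)*l(7))*(-43)) = 1/(2401 + ((-37/16)*(-30 - 6*7))*(-43)) = 1/(2401 + ((-37*1/16)*(-30 - 42))*(-43)) = 1/(2401 - 37/16*(-72)*(-43)) = 1/(2401 + (333/2)*(-43)) = 1/(2401 - 14319/2) = 1/(-9517/2) = -2/9517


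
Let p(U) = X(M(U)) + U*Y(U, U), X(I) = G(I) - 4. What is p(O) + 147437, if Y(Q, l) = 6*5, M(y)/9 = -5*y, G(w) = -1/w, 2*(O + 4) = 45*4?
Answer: 580550311/3870 ≈ 1.5001e+5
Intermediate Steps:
O = 86 (O = -4 + (45*4)/2 = -4 + (1/2)*180 = -4 + 90 = 86)
M(y) = -45*y (M(y) = 9*(-5*y) = -45*y)
X(I) = -4 - 1/I (X(I) = -1/I - 4 = -4 - 1/I)
Y(Q, l) = 30
p(U) = -4 + 30*U + 1/(45*U) (p(U) = (-4 - 1/((-45*U))) + U*30 = (-4 - (-1)/(45*U)) + 30*U = (-4 + 1/(45*U)) + 30*U = -4 + 30*U + 1/(45*U))
p(O) + 147437 = (-4 + 30*86 + (1/45)/86) + 147437 = (-4 + 2580 + (1/45)*(1/86)) + 147437 = (-4 + 2580 + 1/3870) + 147437 = 9969121/3870 + 147437 = 580550311/3870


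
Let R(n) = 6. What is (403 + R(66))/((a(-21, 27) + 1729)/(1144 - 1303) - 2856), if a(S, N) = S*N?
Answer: -65031/455266 ≈ -0.14284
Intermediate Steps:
a(S, N) = N*S
(403 + R(66))/((a(-21, 27) + 1729)/(1144 - 1303) - 2856) = (403 + 6)/((27*(-21) + 1729)/(1144 - 1303) - 2856) = 409/((-567 + 1729)/(-159) - 2856) = 409/(1162*(-1/159) - 2856) = 409/(-1162/159 - 2856) = 409/(-455266/159) = 409*(-159/455266) = -65031/455266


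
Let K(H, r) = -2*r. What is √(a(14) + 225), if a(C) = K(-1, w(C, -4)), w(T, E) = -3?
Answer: √231 ≈ 15.199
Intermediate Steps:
a(C) = 6 (a(C) = -2*(-3) = 6)
√(a(14) + 225) = √(6 + 225) = √231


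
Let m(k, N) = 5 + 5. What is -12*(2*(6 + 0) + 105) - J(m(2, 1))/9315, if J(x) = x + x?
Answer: -2615656/1863 ≈ -1404.0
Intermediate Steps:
m(k, N) = 10
J(x) = 2*x
-12*(2*(6 + 0) + 105) - J(m(2, 1))/9315 = -12*(2*(6 + 0) + 105) - 2*10/9315 = -12*(2*6 + 105) - 20/9315 = -12*(12 + 105) - 1*4/1863 = -12*117 - 4/1863 = -1404 - 4/1863 = -2615656/1863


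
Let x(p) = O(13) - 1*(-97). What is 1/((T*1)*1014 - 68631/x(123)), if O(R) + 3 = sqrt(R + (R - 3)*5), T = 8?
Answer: 21571754/159115786779 - 22877*sqrt(7)/53038595593 ≈ 0.00013443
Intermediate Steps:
O(R) = -3 + sqrt(-15 + 6*R) (O(R) = -3 + sqrt(R + (R - 3)*5) = -3 + sqrt(R + (-3 + R)*5) = -3 + sqrt(R + (-15 + 5*R)) = -3 + sqrt(-15 + 6*R))
x(p) = 94 + 3*sqrt(7) (x(p) = (-3 + sqrt(-15 + 6*13)) - 1*(-97) = (-3 + sqrt(-15 + 78)) + 97 = (-3 + sqrt(63)) + 97 = (-3 + 3*sqrt(7)) + 97 = 94 + 3*sqrt(7))
1/((T*1)*1014 - 68631/x(123)) = 1/((8*1)*1014 - 68631/(94 + 3*sqrt(7))) = 1/(8*1014 - 68631/(94 + 3*sqrt(7))) = 1/(8112 - 68631/(94 + 3*sqrt(7)))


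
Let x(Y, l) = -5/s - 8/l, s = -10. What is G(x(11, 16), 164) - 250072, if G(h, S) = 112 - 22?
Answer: -249982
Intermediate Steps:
x(Y, l) = 1/2 - 8/l (x(Y, l) = -5/(-10) - 8/l = -5*(-1/10) - 8/l = 1/2 - 8/l)
G(h, S) = 90
G(x(11, 16), 164) - 250072 = 90 - 250072 = -249982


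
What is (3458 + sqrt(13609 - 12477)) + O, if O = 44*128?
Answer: 9090 + 2*sqrt(283) ≈ 9123.6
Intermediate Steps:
O = 5632
(3458 + sqrt(13609 - 12477)) + O = (3458 + sqrt(13609 - 12477)) + 5632 = (3458 + sqrt(1132)) + 5632 = (3458 + 2*sqrt(283)) + 5632 = 9090 + 2*sqrt(283)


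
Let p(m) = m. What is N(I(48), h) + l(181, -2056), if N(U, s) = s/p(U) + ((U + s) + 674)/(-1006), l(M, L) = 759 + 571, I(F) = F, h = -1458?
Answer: 5232635/4024 ≈ 1300.4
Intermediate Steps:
l(M, L) = 1330
N(U, s) = -337/503 - U/1006 - s/1006 + s/U (N(U, s) = s/U + ((U + s) + 674)/(-1006) = s/U + (674 + U + s)*(-1/1006) = s/U + (-337/503 - U/1006 - s/1006) = -337/503 - U/1006 - s/1006 + s/U)
N(I(48), h) + l(181, -2056) = (-1458 - 1/1006*48*(674 + 48 - 1458))/48 + 1330 = (-1458 - 1/1006*48*(-736))/48 + 1330 = (-1458 + 17664/503)/48 + 1330 = (1/48)*(-715710/503) + 1330 = -119285/4024 + 1330 = 5232635/4024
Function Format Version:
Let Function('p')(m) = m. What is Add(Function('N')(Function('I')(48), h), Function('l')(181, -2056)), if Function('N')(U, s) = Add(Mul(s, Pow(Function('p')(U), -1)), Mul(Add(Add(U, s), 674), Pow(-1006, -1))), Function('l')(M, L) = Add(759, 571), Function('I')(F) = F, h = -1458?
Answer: Rational(5232635, 4024) ≈ 1300.4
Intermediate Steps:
Function('l')(M, L) = 1330
Function('N')(U, s) = Add(Rational(-337, 503), Mul(Rational(-1, 1006), U), Mul(Rational(-1, 1006), s), Mul(s, Pow(U, -1))) (Function('N')(U, s) = Add(Mul(s, Pow(U, -1)), Mul(Add(Add(U, s), 674), Pow(-1006, -1))) = Add(Mul(s, Pow(U, -1)), Mul(Add(674, U, s), Rational(-1, 1006))) = Add(Mul(s, Pow(U, -1)), Add(Rational(-337, 503), Mul(Rational(-1, 1006), U), Mul(Rational(-1, 1006), s))) = Add(Rational(-337, 503), Mul(Rational(-1, 1006), U), Mul(Rational(-1, 1006), s), Mul(s, Pow(U, -1))))
Add(Function('N')(Function('I')(48), h), Function('l')(181, -2056)) = Add(Mul(Pow(48, -1), Add(-1458, Mul(Rational(-1, 1006), 48, Add(674, 48, -1458)))), 1330) = Add(Mul(Rational(1, 48), Add(-1458, Mul(Rational(-1, 1006), 48, -736))), 1330) = Add(Mul(Rational(1, 48), Add(-1458, Rational(17664, 503))), 1330) = Add(Mul(Rational(1, 48), Rational(-715710, 503)), 1330) = Add(Rational(-119285, 4024), 1330) = Rational(5232635, 4024)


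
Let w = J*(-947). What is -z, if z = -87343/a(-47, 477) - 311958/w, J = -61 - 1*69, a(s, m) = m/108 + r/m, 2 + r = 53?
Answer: 1139946037241/59031245 ≈ 19311.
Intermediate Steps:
r = 51 (r = -2 + 53 = 51)
a(s, m) = 51/m + m/108 (a(s, m) = m/108 + 51/m = 51/m + m/108)
J = -130 (J = -61 - 69 = -130)
w = 123110 (w = -130*(-947) = 123110)
z = -1139946037241/59031245 (z = -87343/(51/477 + (1/108)*477) - 311958/123110 = -87343/(51*(1/477) + 53/12) - 311958*1/123110 = -87343/(17/159 + 53/12) - 155979/61555 = -87343/959/212 - 155979/61555 = -87343*212/959 - 155979/61555 = -18516716/959 - 155979/61555 = -1139946037241/59031245 ≈ -19311.)
-z = -1*(-1139946037241/59031245) = 1139946037241/59031245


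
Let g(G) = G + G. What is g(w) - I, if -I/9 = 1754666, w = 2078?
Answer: 15796150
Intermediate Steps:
I = -15791994 (I = -9*1754666 = -15791994)
g(G) = 2*G
g(w) - I = 2*2078 - 1*(-15791994) = 4156 + 15791994 = 15796150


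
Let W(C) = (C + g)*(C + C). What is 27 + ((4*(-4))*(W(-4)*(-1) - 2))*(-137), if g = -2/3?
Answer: -258575/3 ≈ -86192.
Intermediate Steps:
g = -⅔ (g = -2*⅓ = -⅔ ≈ -0.66667)
W(C) = 2*C*(-⅔ + C) (W(C) = (C - ⅔)*(C + C) = (-⅔ + C)*(2*C) = 2*C*(-⅔ + C))
27 + ((4*(-4))*(W(-4)*(-1) - 2))*(-137) = 27 + ((4*(-4))*(((⅔)*(-4)*(-2 + 3*(-4)))*(-1) - 2))*(-137) = 27 - 16*(((⅔)*(-4)*(-2 - 12))*(-1) - 2)*(-137) = 27 - 16*(((⅔)*(-4)*(-14))*(-1) - 2)*(-137) = 27 - 16*((112/3)*(-1) - 2)*(-137) = 27 - 16*(-112/3 - 2)*(-137) = 27 - 16*(-118/3)*(-137) = 27 + (1888/3)*(-137) = 27 - 258656/3 = -258575/3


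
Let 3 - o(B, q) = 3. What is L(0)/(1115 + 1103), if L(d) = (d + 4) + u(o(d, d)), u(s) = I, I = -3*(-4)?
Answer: 8/1109 ≈ 0.0072137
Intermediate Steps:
I = 12
o(B, q) = 0 (o(B, q) = 3 - 1*3 = 3 - 3 = 0)
u(s) = 12
L(d) = 16 + d (L(d) = (d + 4) + 12 = (4 + d) + 12 = 16 + d)
L(0)/(1115 + 1103) = (16 + 0)/(1115 + 1103) = 16/2218 = 16*(1/2218) = 8/1109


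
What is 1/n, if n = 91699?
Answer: 1/91699 ≈ 1.0905e-5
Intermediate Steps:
1/n = 1/91699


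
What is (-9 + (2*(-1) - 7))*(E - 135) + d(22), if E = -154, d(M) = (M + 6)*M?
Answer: 5818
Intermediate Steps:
d(M) = M*(6 + M) (d(M) = (6 + M)*M = M*(6 + M))
(-9 + (2*(-1) - 7))*(E - 135) + d(22) = (-9 + (2*(-1) - 7))*(-154 - 135) + 22*(6 + 22) = (-9 + (-2 - 7))*(-289) + 22*28 = (-9 - 9)*(-289) + 616 = -18*(-289) + 616 = 5202 + 616 = 5818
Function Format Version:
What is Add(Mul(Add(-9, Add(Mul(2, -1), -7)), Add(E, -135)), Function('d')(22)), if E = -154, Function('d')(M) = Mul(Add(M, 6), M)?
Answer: 5818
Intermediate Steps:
Function('d')(M) = Mul(M, Add(6, M)) (Function('d')(M) = Mul(Add(6, M), M) = Mul(M, Add(6, M)))
Add(Mul(Add(-9, Add(Mul(2, -1), -7)), Add(E, -135)), Function('d')(22)) = Add(Mul(Add(-9, Add(Mul(2, -1), -7)), Add(-154, -135)), Mul(22, Add(6, 22))) = Add(Mul(Add(-9, Add(-2, -7)), -289), Mul(22, 28)) = Add(Mul(Add(-9, -9), -289), 616) = Add(Mul(-18, -289), 616) = Add(5202, 616) = 5818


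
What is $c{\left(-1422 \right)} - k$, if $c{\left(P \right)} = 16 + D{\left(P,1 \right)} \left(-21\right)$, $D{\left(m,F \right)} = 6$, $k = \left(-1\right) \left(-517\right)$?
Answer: $-627$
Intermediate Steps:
$k = 517$
$c{\left(P \right)} = -110$ ($c{\left(P \right)} = 16 + 6 \left(-21\right) = 16 - 126 = -110$)
$c{\left(-1422 \right)} - k = -110 - 517 = -627$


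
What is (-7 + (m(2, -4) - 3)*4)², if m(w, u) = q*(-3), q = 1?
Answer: 961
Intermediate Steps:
m(w, u) = -3 (m(w, u) = 1*(-3) = -3)
(-7 + (m(2, -4) - 3)*4)² = (-7 + (-3 - 3)*4)² = (-7 - 6*4)² = (-7 - 24)² = (-31)² = 961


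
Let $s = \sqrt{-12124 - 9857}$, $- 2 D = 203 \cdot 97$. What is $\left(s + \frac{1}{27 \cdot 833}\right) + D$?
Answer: $- \frac{442870279}{44982} + i \sqrt{21981} \approx -9845.5 + 148.26 i$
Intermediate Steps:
$D = - \frac{19691}{2}$ ($D = - \frac{203 \cdot 97}{2} = \left(- \frac{1}{2}\right) 19691 = - \frac{19691}{2} \approx -9845.5$)
$s = i \sqrt{21981}$ ($s = \sqrt{-21981} = i \sqrt{21981} \approx 148.26 i$)
$\left(s + \frac{1}{27 \cdot 833}\right) + D = \left(i \sqrt{21981} + \frac{1}{27 \cdot 833}\right) - \frac{19691}{2} = \left(i \sqrt{21981} + \frac{1}{22491}\right) - \frac{19691}{2} = \left(\frac{1}{22491} + i \sqrt{21981}\right) - \frac{19691}{2} = - \frac{442870279}{44982} + i \sqrt{21981}$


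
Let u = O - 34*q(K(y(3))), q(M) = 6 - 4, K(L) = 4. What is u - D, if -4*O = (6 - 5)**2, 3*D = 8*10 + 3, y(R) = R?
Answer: -1151/12 ≈ -95.917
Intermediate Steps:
q(M) = 2
D = 83/3 (D = (8*10 + 3)/3 = (80 + 3)/3 = (1/3)*83 = 83/3 ≈ 27.667)
O = -1/4 (O = -(6 - 5)**2/4 = -1/4*1**2 = -1/4*1 = -1/4 ≈ -0.25000)
u = -273/4 (u = -1/4 - 34*2 = -1/4 - 68 = -273/4 ≈ -68.250)
u - D = -273/4 - 1*83/3 = -273/4 - 83/3 = -1151/12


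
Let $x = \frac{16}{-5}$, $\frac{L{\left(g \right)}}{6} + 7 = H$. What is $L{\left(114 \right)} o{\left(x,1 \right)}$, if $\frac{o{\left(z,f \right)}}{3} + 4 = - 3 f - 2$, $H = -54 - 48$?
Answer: $17658$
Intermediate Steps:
$H = -102$ ($H = -54 - 48 = -102$)
$L{\left(g \right)} = -654$ ($L{\left(g \right)} = -42 + 6 \left(-102\right) = -42 - 612 = -654$)
$x = - \frac{16}{5}$ ($x = 16 \left(- \frac{1}{5}\right) = - \frac{16}{5} \approx -3.2$)
$o{\left(z,f \right)} = -18 - 9 f$ ($o{\left(z,f \right)} = -12 + 3 \left(- 3 f - 2\right) = -12 + 3 \left(-2 - 3 f\right) = -12 - \left(6 + 9 f\right) = -18 - 9 f$)
$L{\left(114 \right)} o{\left(x,1 \right)} = - 654 \left(-18 - 9\right) = \left(-654\right) \left(-27\right) = 17658$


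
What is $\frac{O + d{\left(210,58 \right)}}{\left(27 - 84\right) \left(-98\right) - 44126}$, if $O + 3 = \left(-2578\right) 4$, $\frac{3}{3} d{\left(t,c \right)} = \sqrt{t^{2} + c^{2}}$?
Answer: $\frac{2063}{7708} - \frac{\sqrt{11866}}{19270} \approx 0.26199$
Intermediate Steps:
$d{\left(t,c \right)} = \sqrt{c^{2} + t^{2}}$ ($d{\left(t,c \right)} = \sqrt{t^{2} + c^{2}} = \sqrt{c^{2} + t^{2}}$)
$O = -10315$ ($O = -3 - 10312 = -10315$)
$\frac{O + d{\left(210,58 \right)}}{\left(27 - 84\right) \left(-98\right) - 44126} = \frac{-10315 + \sqrt{58^{2} + 210^{2}}}{\left(27 - 84\right) \left(-98\right) - 44126} = \frac{-10315 + \sqrt{3364 + 44100}}{\left(-57\right) \left(-98\right) - 44126} = \frac{-10315 + \sqrt{47464}}{5586 - 44126} = \frac{-10315 + 2 \sqrt{11866}}{-38540} = \left(-10315 + 2 \sqrt{11866}\right) \left(- \frac{1}{38540}\right) = \frac{2063}{7708} - \frac{\sqrt{11866}}{19270}$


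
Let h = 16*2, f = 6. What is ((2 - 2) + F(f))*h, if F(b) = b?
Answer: 192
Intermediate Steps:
h = 32
((2 - 2) + F(f))*h = ((2 - 2) + 6)*32 = (0 + 6)*32 = 6*32 = 192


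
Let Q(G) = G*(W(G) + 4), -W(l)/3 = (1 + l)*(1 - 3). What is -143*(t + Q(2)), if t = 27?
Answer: -10153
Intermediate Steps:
W(l) = 6 + 6*l (W(l) = -3*(1 + l)*(1 - 3) = -3*(1 + l)*(-2) = -3*(-2 - 2*l) = 6 + 6*l)
Q(G) = G*(10 + 6*G) (Q(G) = G*((6 + 6*G) + 4) = G*(10 + 6*G))
-143*(t + Q(2)) = -143*(27 + 2*2*(5 + 3*2)) = -143*(27 + 2*2*(5 + 6)) = -143*(27 + 2*2*11) = -143*(27 + 44) = -143*71 = -10153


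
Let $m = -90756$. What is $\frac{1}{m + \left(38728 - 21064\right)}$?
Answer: $- \frac{1}{73092} \approx -1.3681 \cdot 10^{-5}$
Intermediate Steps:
$\frac{1}{m + \left(38728 - 21064\right)} = \frac{1}{-90756 + \left(38728 - 21064\right)} = \frac{1}{-90756 + 17664} = \frac{1}{-73092} = - \frac{1}{73092}$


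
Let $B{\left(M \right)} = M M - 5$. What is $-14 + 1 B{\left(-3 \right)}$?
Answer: $-10$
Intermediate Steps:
$B{\left(M \right)} = -5 + M^{2}$ ($B{\left(M \right)} = M^{2} - 5 = -5 + M^{2}$)
$-14 + 1 B{\left(-3 \right)} = -14 + 1 \left(-5 + \left(-3\right)^{2}\right) = -14 + 1 \left(-5 + 9\right) = -14 + 1 \cdot 4 = -14 + 4 = -10$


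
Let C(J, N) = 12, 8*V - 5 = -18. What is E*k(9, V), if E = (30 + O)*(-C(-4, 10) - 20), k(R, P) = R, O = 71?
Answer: -29088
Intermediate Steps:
V = -13/8 (V = 5/8 + (1/8)*(-18) = 5/8 - 9/4 = -13/8 ≈ -1.6250)
E = -3232 (E = (30 + 71)*(-1*12 - 20) = 101*(-12 - 20) = 101*(-32) = -3232)
E*k(9, V) = -3232*9 = -29088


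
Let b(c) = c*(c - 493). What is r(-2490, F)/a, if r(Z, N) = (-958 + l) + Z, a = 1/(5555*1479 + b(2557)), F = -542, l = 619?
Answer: -38173091697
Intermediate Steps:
b(c) = c*(-493 + c)
a = 1/13493493 (a = 1/(5555*1479 + 2557*(-493 + 2557)) = 1/(8215845 + 2557*2064) = 1/(8215845 + 5277648) = 1/13493493 ≈ 7.4110e-8)
r(Z, N) = -339 + Z (r(Z, N) = (-958 + 619) + Z = -339 + Z)
r(-2490, F)/a = (-339 - 2490)/(1/13493493) = -2829*13493493 = -38173091697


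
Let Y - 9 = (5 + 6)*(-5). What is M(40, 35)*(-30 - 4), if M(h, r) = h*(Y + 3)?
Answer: 58480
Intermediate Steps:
Y = -46 (Y = 9 + (5 + 6)*(-5) = 9 + 11*(-5) = 9 - 55 = -46)
M(h, r) = -43*h (M(h, r) = h*(-46 + 3) = h*(-43) = -43*h)
M(40, 35)*(-30 - 4) = (-43*40)*(-30 - 4) = -1720*(-34) = 58480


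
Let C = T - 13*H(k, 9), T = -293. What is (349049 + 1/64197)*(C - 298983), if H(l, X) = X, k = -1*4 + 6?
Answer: -6708768001717022/64197 ≈ -1.0450e+11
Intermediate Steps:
k = 2 (k = -4 + 6 = 2)
C = -410 (C = -293 - 13*9 = -293 - 117 = -410)
(349049 + 1/64197)*(C - 298983) = (349049 + 1/64197)*(-410 - 298983) = (349049 + 1/64197)*(-299393) = (22407898654/64197)*(-299393) = -6708768001717022/64197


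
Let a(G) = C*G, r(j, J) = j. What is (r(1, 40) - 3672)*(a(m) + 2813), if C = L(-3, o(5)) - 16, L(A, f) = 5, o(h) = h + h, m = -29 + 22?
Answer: -10609190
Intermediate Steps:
m = -7
o(h) = 2*h
C = -11 (C = 5 - 16 = -11)
a(G) = -11*G
(r(1, 40) - 3672)*(a(m) + 2813) = (1 - 3672)*(-11*(-7) + 2813) = -3671*(77 + 2813) = -3671*2890 = -10609190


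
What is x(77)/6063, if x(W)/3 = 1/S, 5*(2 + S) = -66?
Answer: -5/153596 ≈ -3.2553e-5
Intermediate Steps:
S = -76/5 (S = -2 + (1/5)*(-66) = -2 - 66/5 = -76/5 ≈ -15.200)
x(W) = -15/76 (x(W) = 3/(-76/5) = 3*(-5/76) = -15/76)
x(77)/6063 = -15/76/6063 = -15/76*1/6063 = -5/153596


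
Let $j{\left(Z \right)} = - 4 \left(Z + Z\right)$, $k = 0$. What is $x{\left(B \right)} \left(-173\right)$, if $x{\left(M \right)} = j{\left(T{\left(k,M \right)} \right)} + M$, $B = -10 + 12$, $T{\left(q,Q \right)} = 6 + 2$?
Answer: $10726$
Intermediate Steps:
$T{\left(q,Q \right)} = 8$
$j{\left(Z \right)} = - 8 Z$ ($j{\left(Z \right)} = - 4 \cdot 2 Z = - 8 Z$)
$B = 2$
$x{\left(M \right)} = -64 + M$ ($x{\left(M \right)} = \left(-8\right) 8 + M = -64 + M$)
$x{\left(B \right)} \left(-173\right) = \left(-64 + 2\right) \left(-173\right) = \left(-62\right) \left(-173\right) = 10726$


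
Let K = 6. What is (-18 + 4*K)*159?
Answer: 954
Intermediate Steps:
(-18 + 4*K)*159 = (-18 + 4*6)*159 = (-18 + 24)*159 = 6*159 = 954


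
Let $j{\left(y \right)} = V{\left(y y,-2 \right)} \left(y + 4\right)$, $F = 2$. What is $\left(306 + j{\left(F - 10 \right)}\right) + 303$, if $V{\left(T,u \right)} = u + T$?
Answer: $361$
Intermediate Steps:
$V{\left(T,u \right)} = T + u$
$j{\left(y \right)} = \left(-2 + y^{2}\right) \left(4 + y\right)$ ($j{\left(y \right)} = \left(y y - 2\right) \left(y + 4\right) = \left(y^{2} - 2\right) \left(4 + y\right) = \left(-2 + y^{2}\right) \left(4 + y\right)$)
$\left(306 + j{\left(F - 10 \right)}\right) + 303 = \left(306 + \left(-2 + \left(2 - 10\right)^{2}\right) \left(4 + \left(2 - 10\right)\right)\right) + 303 = \left(306 + \left(-2 + \left(-8\right)^{2}\right) \left(4 - 8\right)\right) + 303 = \left(306 + \left(-2 + 64\right) \left(-4\right)\right) + 303 = \left(306 + 62 \left(-4\right)\right) + 303 = \left(306 - 248\right) + 303 = 58 + 303 = 361$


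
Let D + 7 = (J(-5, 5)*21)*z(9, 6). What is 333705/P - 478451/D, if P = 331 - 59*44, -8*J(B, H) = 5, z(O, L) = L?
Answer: 281353683/51793 ≈ 5432.3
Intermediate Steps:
J(B, H) = -5/8 (J(B, H) = -⅛*5 = -5/8)
P = -2265 (P = 331 - 2596 = -2265)
D = -343/4 (D = -7 - 5/8*21*6 = -7 - 105/8*6 = -7 - 315/4 = -343/4 ≈ -85.750)
333705/P - 478451/D = 333705/(-2265) - 478451/(-343/4) = 333705*(-1/2265) - 478451*(-4/343) = -22247/151 + 1913804/343 = 281353683/51793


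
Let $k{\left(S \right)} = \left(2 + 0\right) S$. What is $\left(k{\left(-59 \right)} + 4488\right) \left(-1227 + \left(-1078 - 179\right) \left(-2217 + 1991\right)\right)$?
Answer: $1236076350$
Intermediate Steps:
$k{\left(S \right)} = 2 S$
$\left(k{\left(-59 \right)} + 4488\right) \left(-1227 + \left(-1078 - 179\right) \left(-2217 + 1991\right)\right) = \left(2 \left(-59\right) + 4488\right) \left(-1227 + \left(-1078 - 179\right) \left(-2217 + 1991\right)\right) = \left(-118 + 4488\right) \left(-1227 - -284082\right) = 4370 \left(-1227 + 284082\right) = 4370 \cdot 282855 = 1236076350$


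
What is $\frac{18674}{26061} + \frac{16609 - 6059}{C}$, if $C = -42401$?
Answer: $\frac{516852724}{1105012461} \approx 0.46773$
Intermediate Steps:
$\frac{18674}{26061} + \frac{16609 - 6059}{C} = \frac{18674}{26061} + \frac{16609 - 6059}{-42401} = 18674 \cdot \frac{1}{26061} + 10550 \left(- \frac{1}{42401}\right) = \frac{18674}{26061} - \frac{10550}{42401} = \frac{516852724}{1105012461}$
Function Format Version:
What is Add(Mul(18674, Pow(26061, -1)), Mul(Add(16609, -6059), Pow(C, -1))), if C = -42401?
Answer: Rational(516852724, 1105012461) ≈ 0.46773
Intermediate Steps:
Add(Mul(18674, Pow(26061, -1)), Mul(Add(16609, -6059), Pow(C, -1))) = Add(Mul(18674, Pow(26061, -1)), Mul(Add(16609, -6059), Pow(-42401, -1))) = Add(Mul(18674, Rational(1, 26061)), Mul(10550, Rational(-1, 42401))) = Add(Rational(18674, 26061), Rational(-10550, 42401)) = Rational(516852724, 1105012461)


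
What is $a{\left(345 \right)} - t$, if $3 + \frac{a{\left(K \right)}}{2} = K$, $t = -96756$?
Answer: $97440$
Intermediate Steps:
$a{\left(K \right)} = -6 + 2 K$
$a{\left(345 \right)} - t = \left(-6 + 2 \cdot 345\right) - -96756 = \left(-6 + 690\right) + 96756 = 684 + 96756 = 97440$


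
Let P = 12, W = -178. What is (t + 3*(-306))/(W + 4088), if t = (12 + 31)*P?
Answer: -201/1955 ≈ -0.10281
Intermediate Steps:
t = 516 (t = (12 + 31)*12 = 43*12 = 516)
(t + 3*(-306))/(W + 4088) = (516 + 3*(-306))/(-178 + 4088) = (516 - 918)/3910 = -402*1/3910 = -201/1955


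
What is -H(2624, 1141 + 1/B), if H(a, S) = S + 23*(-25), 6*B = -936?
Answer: -88295/156 ≈ -565.99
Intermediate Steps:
B = -156 (B = (⅙)*(-936) = -156)
H(a, S) = -575 + S (H(a, S) = S - 575 = -575 + S)
-H(2624, 1141 + 1/B) = -(-575 + (1141 + 1/(-156))) = -(-575 + (1141 - 1/156)) = -(-575 + 177995/156) = -1*88295/156 = -88295/156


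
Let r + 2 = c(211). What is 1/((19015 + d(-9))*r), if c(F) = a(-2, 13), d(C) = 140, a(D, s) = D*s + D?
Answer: -1/574650 ≈ -1.7402e-6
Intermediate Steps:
a(D, s) = D + D*s
c(F) = -28 (c(F) = -2*(1 + 13) = -2*14 = -28)
r = -30 (r = -2 - 28 = -30)
1/((19015 + d(-9))*r) = 1/((19015 + 140)*(-30)) = -1/30/19155 = (1/19155)*(-1/30) = -1/574650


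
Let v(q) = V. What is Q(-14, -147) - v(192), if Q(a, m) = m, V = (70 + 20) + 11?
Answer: -248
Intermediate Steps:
V = 101 (V = 90 + 11 = 101)
v(q) = 101
Q(-14, -147) - v(192) = -147 - 1*101 = -147 - 101 = -248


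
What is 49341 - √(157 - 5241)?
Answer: 49341 - 2*I*√1271 ≈ 49341.0 - 71.302*I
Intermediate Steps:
49341 - √(157 - 5241) = 49341 - √(-5084) = 49341 - 2*I*√1271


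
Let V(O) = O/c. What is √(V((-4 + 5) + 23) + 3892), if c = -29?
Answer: 2*√818119/29 ≈ 62.379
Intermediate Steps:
V(O) = -O/29 (V(O) = O/(-29) = O*(-1/29) = -O/29)
√(V((-4 + 5) + 23) + 3892) = √(-((-4 + 5) + 23)/29 + 3892) = √(-(1 + 23)/29 + 3892) = √(-1/29*24 + 3892) = √(-24/29 + 3892) = √(112844/29) = 2*√818119/29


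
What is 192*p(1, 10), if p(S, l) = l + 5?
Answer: 2880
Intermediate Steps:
p(S, l) = 5 + l
192*p(1, 10) = 192*(5 + 10) = 192*15 = 2880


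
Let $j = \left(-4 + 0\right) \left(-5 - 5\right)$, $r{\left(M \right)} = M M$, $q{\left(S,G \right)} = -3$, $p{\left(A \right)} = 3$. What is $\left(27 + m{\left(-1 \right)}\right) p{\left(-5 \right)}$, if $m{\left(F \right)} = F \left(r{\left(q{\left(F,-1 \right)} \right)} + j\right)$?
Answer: $-66$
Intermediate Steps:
$r{\left(M \right)} = M^{2}$
$j = 40$ ($j = \left(-4\right) \left(-10\right) = 40$)
$m{\left(F \right)} = 49 F$ ($m{\left(F \right)} = F \left(\left(-3\right)^{2} + 40\right) = F \left(9 + 40\right) = F 49 = 49 F$)
$\left(27 + m{\left(-1 \right)}\right) p{\left(-5 \right)} = \left(27 + 49 \left(-1\right)\right) 3 = \left(27 - 49\right) 3 = \left(-22\right) 3 = -66$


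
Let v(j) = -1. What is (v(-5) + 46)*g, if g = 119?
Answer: 5355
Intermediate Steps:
(v(-5) + 46)*g = (-1 + 46)*119 = 45*119 = 5355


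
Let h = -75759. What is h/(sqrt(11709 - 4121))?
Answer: -75759*sqrt(1897)/3794 ≈ -869.70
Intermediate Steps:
h/(sqrt(11709 - 4121)) = -75759/sqrt(11709 - 4121) = -75759*sqrt(1897)/3794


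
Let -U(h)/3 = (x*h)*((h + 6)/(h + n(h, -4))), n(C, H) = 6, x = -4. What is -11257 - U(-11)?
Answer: -11125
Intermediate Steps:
U(h) = 12*h (U(h) = -3*(-4*h)*(h + 6)/(h + 6) = -3*(-4*h)*(6 + h)/(6 + h) = -3*(-4*h) = -(-12)*h = 12*h)
-11257 - U(-11) = -11257 - 12*(-11) = -11257 - 1*(-132) = -11257 + 132 = -11125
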